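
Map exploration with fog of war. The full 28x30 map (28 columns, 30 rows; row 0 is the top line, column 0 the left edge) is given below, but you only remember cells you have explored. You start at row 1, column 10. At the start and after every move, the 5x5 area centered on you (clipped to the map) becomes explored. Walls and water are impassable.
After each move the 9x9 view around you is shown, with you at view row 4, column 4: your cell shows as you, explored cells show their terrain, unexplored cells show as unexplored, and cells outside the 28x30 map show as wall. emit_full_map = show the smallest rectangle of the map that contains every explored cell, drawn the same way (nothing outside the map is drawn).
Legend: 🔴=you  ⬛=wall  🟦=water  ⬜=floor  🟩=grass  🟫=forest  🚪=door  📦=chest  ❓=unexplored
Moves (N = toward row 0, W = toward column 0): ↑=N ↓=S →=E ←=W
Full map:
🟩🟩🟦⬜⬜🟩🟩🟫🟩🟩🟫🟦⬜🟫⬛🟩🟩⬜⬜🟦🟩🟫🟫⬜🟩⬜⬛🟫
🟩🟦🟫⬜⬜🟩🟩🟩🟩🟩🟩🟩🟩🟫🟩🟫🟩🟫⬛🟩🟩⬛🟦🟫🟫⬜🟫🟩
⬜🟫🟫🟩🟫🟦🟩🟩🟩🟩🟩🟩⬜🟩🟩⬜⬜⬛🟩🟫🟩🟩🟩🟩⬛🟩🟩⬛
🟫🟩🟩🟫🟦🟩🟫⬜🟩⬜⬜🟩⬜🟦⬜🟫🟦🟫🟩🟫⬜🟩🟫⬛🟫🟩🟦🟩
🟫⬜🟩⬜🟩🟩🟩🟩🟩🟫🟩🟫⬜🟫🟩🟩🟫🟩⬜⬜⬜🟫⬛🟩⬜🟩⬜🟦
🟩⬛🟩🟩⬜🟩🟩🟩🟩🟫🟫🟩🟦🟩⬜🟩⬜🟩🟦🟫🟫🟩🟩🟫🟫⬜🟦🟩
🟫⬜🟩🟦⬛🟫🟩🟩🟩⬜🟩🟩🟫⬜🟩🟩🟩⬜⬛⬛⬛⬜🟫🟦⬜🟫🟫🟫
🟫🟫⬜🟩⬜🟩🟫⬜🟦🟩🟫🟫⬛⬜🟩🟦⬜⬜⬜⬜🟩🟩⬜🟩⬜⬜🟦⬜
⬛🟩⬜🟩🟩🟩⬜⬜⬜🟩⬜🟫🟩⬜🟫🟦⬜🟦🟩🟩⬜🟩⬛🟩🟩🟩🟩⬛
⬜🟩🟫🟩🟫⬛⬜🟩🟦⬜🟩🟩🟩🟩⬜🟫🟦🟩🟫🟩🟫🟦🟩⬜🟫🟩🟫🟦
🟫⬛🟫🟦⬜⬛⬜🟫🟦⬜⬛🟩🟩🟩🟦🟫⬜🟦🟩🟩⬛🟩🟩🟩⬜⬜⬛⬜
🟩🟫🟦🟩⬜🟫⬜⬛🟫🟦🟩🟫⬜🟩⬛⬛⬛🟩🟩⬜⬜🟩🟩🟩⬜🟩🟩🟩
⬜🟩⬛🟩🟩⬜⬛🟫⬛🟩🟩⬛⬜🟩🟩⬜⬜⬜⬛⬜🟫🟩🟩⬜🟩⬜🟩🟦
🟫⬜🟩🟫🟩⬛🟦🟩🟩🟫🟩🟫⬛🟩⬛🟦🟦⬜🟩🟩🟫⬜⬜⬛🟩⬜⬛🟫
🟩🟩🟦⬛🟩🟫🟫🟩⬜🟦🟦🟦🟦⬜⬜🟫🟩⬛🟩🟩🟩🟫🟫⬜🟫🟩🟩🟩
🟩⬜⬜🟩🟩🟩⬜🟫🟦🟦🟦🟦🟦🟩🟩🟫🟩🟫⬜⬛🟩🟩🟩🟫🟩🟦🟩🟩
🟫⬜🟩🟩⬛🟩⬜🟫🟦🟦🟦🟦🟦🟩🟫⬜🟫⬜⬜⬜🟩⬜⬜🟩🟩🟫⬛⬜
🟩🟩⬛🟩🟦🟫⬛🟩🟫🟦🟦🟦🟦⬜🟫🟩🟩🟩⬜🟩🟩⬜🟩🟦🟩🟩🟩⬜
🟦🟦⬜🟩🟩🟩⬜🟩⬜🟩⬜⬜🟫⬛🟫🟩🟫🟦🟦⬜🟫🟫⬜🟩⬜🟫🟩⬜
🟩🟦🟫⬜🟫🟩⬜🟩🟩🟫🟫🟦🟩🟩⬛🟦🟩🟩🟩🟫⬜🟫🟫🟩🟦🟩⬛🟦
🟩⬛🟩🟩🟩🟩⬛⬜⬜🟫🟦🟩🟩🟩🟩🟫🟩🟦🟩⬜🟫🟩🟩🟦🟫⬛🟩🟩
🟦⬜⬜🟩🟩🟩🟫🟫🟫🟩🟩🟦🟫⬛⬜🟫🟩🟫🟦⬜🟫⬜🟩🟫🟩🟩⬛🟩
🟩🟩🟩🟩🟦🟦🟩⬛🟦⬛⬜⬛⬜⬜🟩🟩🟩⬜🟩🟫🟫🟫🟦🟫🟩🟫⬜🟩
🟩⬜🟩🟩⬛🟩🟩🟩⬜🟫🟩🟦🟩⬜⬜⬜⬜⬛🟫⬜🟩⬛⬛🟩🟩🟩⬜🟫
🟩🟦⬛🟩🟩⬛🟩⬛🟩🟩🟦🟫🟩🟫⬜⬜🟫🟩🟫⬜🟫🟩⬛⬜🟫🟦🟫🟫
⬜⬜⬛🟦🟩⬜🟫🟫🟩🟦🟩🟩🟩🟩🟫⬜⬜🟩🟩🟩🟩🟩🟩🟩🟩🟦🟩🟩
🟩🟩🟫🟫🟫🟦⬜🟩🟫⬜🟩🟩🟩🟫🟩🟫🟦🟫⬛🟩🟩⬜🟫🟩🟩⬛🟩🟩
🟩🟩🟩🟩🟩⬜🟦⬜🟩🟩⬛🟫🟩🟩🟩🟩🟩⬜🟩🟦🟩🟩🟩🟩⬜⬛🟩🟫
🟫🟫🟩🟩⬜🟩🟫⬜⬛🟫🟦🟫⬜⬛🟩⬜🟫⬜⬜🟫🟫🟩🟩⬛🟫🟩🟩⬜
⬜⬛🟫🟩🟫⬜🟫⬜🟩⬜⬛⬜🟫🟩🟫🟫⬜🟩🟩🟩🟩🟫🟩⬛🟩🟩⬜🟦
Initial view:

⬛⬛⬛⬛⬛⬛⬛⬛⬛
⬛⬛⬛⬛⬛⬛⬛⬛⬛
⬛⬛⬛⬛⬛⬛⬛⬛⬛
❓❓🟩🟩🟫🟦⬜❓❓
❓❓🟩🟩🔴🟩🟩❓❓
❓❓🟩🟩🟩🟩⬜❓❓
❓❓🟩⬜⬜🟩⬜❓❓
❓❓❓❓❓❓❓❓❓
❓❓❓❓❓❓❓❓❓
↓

⬛⬛⬛⬛⬛⬛⬛⬛⬛
⬛⬛⬛⬛⬛⬛⬛⬛⬛
❓❓🟩🟩🟫🟦⬜❓❓
❓❓🟩🟩🟩🟩🟩❓❓
❓❓🟩🟩🔴🟩⬜❓❓
❓❓🟩⬜⬜🟩⬜❓❓
❓❓🟩🟫🟩🟫⬜❓❓
❓❓❓❓❓❓❓❓❓
❓❓❓❓❓❓❓❓❓

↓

⬛⬛⬛⬛⬛⬛⬛⬛⬛
❓❓🟩🟩🟫🟦⬜❓❓
❓❓🟩🟩🟩🟩🟩❓❓
❓❓🟩🟩🟩🟩⬜❓❓
❓❓🟩⬜🔴🟩⬜❓❓
❓❓🟩🟫🟩🟫⬜❓❓
❓❓🟩🟫🟫🟩🟦❓❓
❓❓❓❓❓❓❓❓❓
❓❓❓❓❓❓❓❓❓

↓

❓❓🟩🟩🟫🟦⬜❓❓
❓❓🟩🟩🟩🟩🟩❓❓
❓❓🟩🟩🟩🟩⬜❓❓
❓❓🟩⬜⬜🟩⬜❓❓
❓❓🟩🟫🔴🟫⬜❓❓
❓❓🟩🟫🟫🟩🟦❓❓
❓❓🟩⬜🟩🟩🟫❓❓
❓❓❓❓❓❓❓❓❓
❓❓❓❓❓❓❓❓❓

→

❓🟩🟩🟫🟦⬜❓❓❓
❓🟩🟩🟩🟩🟩❓❓❓
❓🟩🟩🟩🟩⬜🟩❓❓
❓🟩⬜⬜🟩⬜🟦❓❓
❓🟩🟫🟩🔴⬜🟫❓❓
❓🟩🟫🟫🟩🟦🟩❓❓
❓🟩⬜🟩🟩🟫⬜❓❓
❓❓❓❓❓❓❓❓❓
❓❓❓❓❓❓❓❓❓

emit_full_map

🟩🟩🟫🟦⬜❓
🟩🟩🟩🟩🟩❓
🟩🟩🟩🟩⬜🟩
🟩⬜⬜🟩⬜🟦
🟩🟫🟩🔴⬜🟫
🟩🟫🟫🟩🟦🟩
🟩⬜🟩🟩🟫⬜

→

🟩🟩🟫🟦⬜❓❓❓❓
🟩🟩🟩🟩🟩❓❓❓❓
🟩🟩🟩🟩⬜🟩🟩❓❓
🟩⬜⬜🟩⬜🟦⬜❓❓
🟩🟫🟩🟫🔴🟫🟩❓❓
🟩🟫🟫🟩🟦🟩⬜❓❓
🟩⬜🟩🟩🟫⬜🟩❓❓
❓❓❓❓❓❓❓❓❓
❓❓❓❓❓❓❓❓❓

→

🟩🟫🟦⬜❓❓❓❓❓
🟩🟩🟩🟩❓❓❓❓❓
🟩🟩🟩⬜🟩🟩⬜❓❓
⬜⬜🟩⬜🟦⬜🟫❓❓
🟫🟩🟫⬜🔴🟩🟩❓❓
🟫🟫🟩🟦🟩⬜🟩❓❓
⬜🟩🟩🟫⬜🟩🟩❓❓
❓❓❓❓❓❓❓❓❓
❓❓❓❓❓❓❓❓❓

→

🟫🟦⬜❓❓❓❓❓❓
🟩🟩🟩❓❓❓❓❓❓
🟩🟩⬜🟩🟩⬜⬜❓❓
⬜🟩⬜🟦⬜🟫🟦❓❓
🟩🟫⬜🟫🔴🟩🟫❓❓
🟫🟩🟦🟩⬜🟩⬜❓❓
🟩🟩🟫⬜🟩🟩🟩❓❓
❓❓❓❓❓❓❓❓❓
❓❓❓❓❓❓❓❓❓

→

🟦⬜❓❓❓❓❓❓❓
🟩🟩❓❓❓❓❓❓❓
🟩⬜🟩🟩⬜⬜⬛❓❓
🟩⬜🟦⬜🟫🟦🟫❓❓
🟫⬜🟫🟩🔴🟫🟩❓❓
🟩🟦🟩⬜🟩⬜🟩❓❓
🟩🟫⬜🟩🟩🟩⬜❓❓
❓❓❓❓❓❓❓❓❓
❓❓❓❓❓❓❓❓❓

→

⬜❓❓❓❓❓❓❓❓
🟩❓❓❓❓❓❓❓❓
⬜🟩🟩⬜⬜⬛🟩❓❓
⬜🟦⬜🟫🟦🟫🟩❓❓
⬜🟫🟩🟩🔴🟩⬜❓❓
🟦🟩⬜🟩⬜🟩🟦❓❓
🟫⬜🟩🟩🟩⬜⬛❓❓
❓❓❓❓❓❓❓❓❓
❓❓❓❓❓❓❓❓❓

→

❓❓❓❓❓❓❓❓❓
❓❓❓❓❓❓❓❓❓
🟩🟩⬜⬜⬛🟩🟫❓❓
🟦⬜🟫🟦🟫🟩🟫❓❓
🟫🟩🟩🟫🔴⬜⬜❓❓
🟩⬜🟩⬜🟩🟦🟫❓❓
⬜🟩🟩🟩⬜⬛⬛❓❓
❓❓❓❓❓❓❓❓❓
❓❓❓❓❓❓❓❓❓

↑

⬛⬛⬛⬛⬛⬛⬛⬛⬛
❓❓❓❓❓❓❓❓❓
❓❓🟫🟩🟫⬛🟩❓❓
🟩🟩⬜⬜⬛🟩🟫❓❓
🟦⬜🟫🟦🔴🟩🟫❓❓
🟫🟩🟩🟫🟩⬜⬜❓❓
🟩⬜🟩⬜🟩🟦🟫❓❓
⬜🟩🟩🟩⬜⬛⬛❓❓
❓❓❓❓❓❓❓❓❓

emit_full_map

🟩🟩🟫🟦⬜❓❓❓❓❓❓❓
🟩🟩🟩🟩🟩❓❓🟫🟩🟫⬛🟩
🟩🟩🟩🟩⬜🟩🟩⬜⬜⬛🟩🟫
🟩⬜⬜🟩⬜🟦⬜🟫🟦🔴🟩🟫
🟩🟫🟩🟫⬜🟫🟩🟩🟫🟩⬜⬜
🟩🟫🟫🟩🟦🟩⬜🟩⬜🟩🟦🟫
🟩⬜🟩🟩🟫⬜🟩🟩🟩⬜⬛⬛

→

⬛⬛⬛⬛⬛⬛⬛⬛⬛
❓❓❓❓❓❓❓❓❓
❓🟫🟩🟫⬛🟩🟩❓❓
🟩⬜⬜⬛🟩🟫🟩❓❓
⬜🟫🟦🟫🔴🟫⬜❓❓
🟩🟩🟫🟩⬜⬜⬜❓❓
⬜🟩⬜🟩🟦🟫🟫❓❓
🟩🟩🟩⬜⬛⬛❓❓❓
❓❓❓❓❓❓❓❓❓

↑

⬛⬛⬛⬛⬛⬛⬛⬛⬛
⬛⬛⬛⬛⬛⬛⬛⬛⬛
❓❓🟩⬜⬜🟦🟩❓❓
❓🟫🟩🟫⬛🟩🟩❓❓
🟩⬜⬜⬛🔴🟫🟩❓❓
⬜🟫🟦🟫🟩🟫⬜❓❓
🟩🟩🟫🟩⬜⬜⬜❓❓
⬜🟩⬜🟩🟦🟫🟫❓❓
🟩🟩🟩⬜⬛⬛❓❓❓

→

⬛⬛⬛⬛⬛⬛⬛⬛⬛
⬛⬛⬛⬛⬛⬛⬛⬛⬛
❓🟩⬜⬜🟦🟩🟫❓❓
🟫🟩🟫⬛🟩🟩⬛❓❓
⬜⬜⬛🟩🔴🟩🟩❓❓
🟫🟦🟫🟩🟫⬜🟩❓❓
🟩🟫🟩⬜⬜⬜🟫❓❓
🟩⬜🟩🟦🟫🟫❓❓❓
🟩🟩⬜⬛⬛❓❓❓❓

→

⬛⬛⬛⬛⬛⬛⬛⬛⬛
⬛⬛⬛⬛⬛⬛⬛⬛⬛
🟩⬜⬜🟦🟩🟫🟫❓❓
🟩🟫⬛🟩🟩⬛🟦❓❓
⬜⬛🟩🟫🔴🟩🟩❓❓
🟦🟫🟩🟫⬜🟩🟫❓❓
🟫🟩⬜⬜⬜🟫⬛❓❓
⬜🟩🟦🟫🟫❓❓❓❓
🟩⬜⬛⬛❓❓❓❓❓

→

⬛⬛⬛⬛⬛⬛⬛⬛⬛
⬛⬛⬛⬛⬛⬛⬛⬛⬛
⬜⬜🟦🟩🟫🟫⬜❓❓
🟫⬛🟩🟩⬛🟦🟫❓❓
⬛🟩🟫🟩🔴🟩🟩❓❓
🟫🟩🟫⬜🟩🟫⬛❓❓
🟩⬜⬜⬜🟫⬛🟩❓❓
🟩🟦🟫🟫❓❓❓❓❓
⬜⬛⬛❓❓❓❓❓❓

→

⬛⬛⬛⬛⬛⬛⬛⬛⬛
⬛⬛⬛⬛⬛⬛⬛⬛⬛
⬜🟦🟩🟫🟫⬜🟩❓❓
⬛🟩🟩⬛🟦🟫🟫❓❓
🟩🟫🟩🟩🔴🟩⬛❓❓
🟩🟫⬜🟩🟫⬛🟫❓❓
⬜⬜⬜🟫⬛🟩⬜❓❓
🟦🟫🟫❓❓❓❓❓❓
⬛⬛❓❓❓❓❓❓❓

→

⬛⬛⬛⬛⬛⬛⬛⬛⬛
⬛⬛⬛⬛⬛⬛⬛⬛⬛
🟦🟩🟫🟫⬜🟩⬜❓❓
🟩🟩⬛🟦🟫🟫⬜❓❓
🟫🟩🟩🟩🔴⬛🟩❓❓
🟫⬜🟩🟫⬛🟫🟩❓❓
⬜⬜🟫⬛🟩⬜🟩❓❓
🟫🟫❓❓❓❓❓❓❓
⬛❓❓❓❓❓❓❓❓

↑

⬛⬛⬛⬛⬛⬛⬛⬛⬛
⬛⬛⬛⬛⬛⬛⬛⬛⬛
⬛⬛⬛⬛⬛⬛⬛⬛⬛
🟦🟩🟫🟫⬜🟩⬜❓❓
🟩🟩⬛🟦🔴🟫⬜❓❓
🟫🟩🟩🟩🟩⬛🟩❓❓
🟫⬜🟩🟫⬛🟫🟩❓❓
⬜⬜🟫⬛🟩⬜🟩❓❓
🟫🟫❓❓❓❓❓❓❓

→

⬛⬛⬛⬛⬛⬛⬛⬛⬛
⬛⬛⬛⬛⬛⬛⬛⬛⬛
⬛⬛⬛⬛⬛⬛⬛⬛⬛
🟩🟫🟫⬜🟩⬜⬛❓⬛
🟩⬛🟦🟫🔴⬜🟫❓⬛
🟩🟩🟩🟩⬛🟩🟩❓⬛
⬜🟩🟫⬛🟫🟩🟦❓⬛
⬜🟫⬛🟩⬜🟩❓❓⬛
🟫❓❓❓❓❓❓❓⬛

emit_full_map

🟩🟩🟫🟦⬜❓❓❓🟩⬜⬜🟦🟩🟫🟫⬜🟩⬜⬛
🟩🟩🟩🟩🟩❓❓🟫🟩🟫⬛🟩🟩⬛🟦🟫🔴⬜🟫
🟩🟩🟩🟩⬜🟩🟩⬜⬜⬛🟩🟫🟩🟩🟩🟩⬛🟩🟩
🟩⬜⬜🟩⬜🟦⬜🟫🟦🟫🟩🟫⬜🟩🟫⬛🟫🟩🟦
🟩🟫🟩🟫⬜🟫🟩🟩🟫🟩⬜⬜⬜🟫⬛🟩⬜🟩❓
🟩🟫🟫🟩🟦🟩⬜🟩⬜🟩🟦🟫🟫❓❓❓❓❓❓
🟩⬜🟩🟩🟫⬜🟩🟩🟩⬜⬛⬛❓❓❓❓❓❓❓

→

⬛⬛⬛⬛⬛⬛⬛⬛⬛
⬛⬛⬛⬛⬛⬛⬛⬛⬛
⬛⬛⬛⬛⬛⬛⬛⬛⬛
🟫🟫⬜🟩⬜⬛🟫⬛⬛
⬛🟦🟫🟫🔴🟫🟩⬛⬛
🟩🟩🟩⬛🟩🟩⬛⬛⬛
🟩🟫⬛🟫🟩🟦🟩⬛⬛
🟫⬛🟩⬜🟩❓❓⬛⬛
❓❓❓❓❓❓❓⬛⬛

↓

⬛⬛⬛⬛⬛⬛⬛⬛⬛
⬛⬛⬛⬛⬛⬛⬛⬛⬛
🟫🟫⬜🟩⬜⬛🟫⬛⬛
⬛🟦🟫🟫⬜🟫🟩⬛⬛
🟩🟩🟩⬛🔴🟩⬛⬛⬛
🟩🟫⬛🟫🟩🟦🟩⬛⬛
🟫⬛🟩⬜🟩⬜🟦⬛⬛
❓❓❓❓❓❓❓⬛⬛
❓❓❓❓❓❓❓⬛⬛

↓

⬛⬛⬛⬛⬛⬛⬛⬛⬛
🟫🟫⬜🟩⬜⬛🟫⬛⬛
⬛🟦🟫🟫⬜🟫🟩⬛⬛
🟩🟩🟩⬛🟩🟩⬛⬛⬛
🟩🟫⬛🟫🔴🟦🟩⬛⬛
🟫⬛🟩⬜🟩⬜🟦⬛⬛
❓❓🟫🟫⬜🟦🟩⬛⬛
❓❓❓❓❓❓❓⬛⬛
❓❓❓❓❓❓❓⬛⬛

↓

🟫🟫⬜🟩⬜⬛🟫⬛⬛
⬛🟦🟫🟫⬜🟫🟩⬛⬛
🟩🟩🟩⬛🟩🟩⬛⬛⬛
🟩🟫⬛🟫🟩🟦🟩⬛⬛
🟫⬛🟩⬜🔴⬜🟦⬛⬛
❓❓🟫🟫⬜🟦🟩⬛⬛
❓❓🟦⬜🟫🟫🟫⬛⬛
❓❓❓❓❓❓❓⬛⬛
❓❓❓❓❓❓❓⬛⬛

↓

⬛🟦🟫🟫⬜🟫🟩⬛⬛
🟩🟩🟩⬛🟩🟩⬛⬛⬛
🟩🟫⬛🟫🟩🟦🟩⬛⬛
🟫⬛🟩⬜🟩⬜🟦⬛⬛
❓❓🟫🟫🔴🟦🟩⬛⬛
❓❓🟦⬜🟫🟫🟫⬛⬛
❓❓🟩⬜⬜🟦⬜⬛⬛
❓❓❓❓❓❓❓⬛⬛
❓❓❓❓❓❓❓⬛⬛

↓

🟩🟩🟩⬛🟩🟩⬛⬛⬛
🟩🟫⬛🟫🟩🟦🟩⬛⬛
🟫⬛🟩⬜🟩⬜🟦⬛⬛
❓❓🟫🟫⬜🟦🟩⬛⬛
❓❓🟦⬜🔴🟫🟫⬛⬛
❓❓🟩⬜⬜🟦⬜⬛⬛
❓❓🟩🟩🟩🟩⬛⬛⬛
❓❓❓❓❓❓❓⬛⬛
❓❓❓❓❓❓❓⬛⬛

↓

🟩🟫⬛🟫🟩🟦🟩⬛⬛
🟫⬛🟩⬜🟩⬜🟦⬛⬛
❓❓🟫🟫⬜🟦🟩⬛⬛
❓❓🟦⬜🟫🟫🟫⬛⬛
❓❓🟩⬜🔴🟦⬜⬛⬛
❓❓🟩🟩🟩🟩⬛⬛⬛
❓❓⬜🟫🟩🟫🟦⬛⬛
❓❓❓❓❓❓❓⬛⬛
❓❓❓❓❓❓❓⬛⬛

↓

🟫⬛🟩⬜🟩⬜🟦⬛⬛
❓❓🟫🟫⬜🟦🟩⬛⬛
❓❓🟦⬜🟫🟫🟫⬛⬛
❓❓🟩⬜⬜🟦⬜⬛⬛
❓❓🟩🟩🔴🟩⬛⬛⬛
❓❓⬜🟫🟩🟫🟦⬛⬛
❓❓🟩⬜⬜⬛⬜⬛⬛
❓❓❓❓❓❓❓⬛⬛
❓❓❓❓❓❓❓⬛⬛

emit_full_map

🟩🟩🟫🟦⬜❓❓❓🟩⬜⬜🟦🟩🟫🟫⬜🟩⬜⬛🟫
🟩🟩🟩🟩🟩❓❓🟫🟩🟫⬛🟩🟩⬛🟦🟫🟫⬜🟫🟩
🟩🟩🟩🟩⬜🟩🟩⬜⬜⬛🟩🟫🟩🟩🟩🟩⬛🟩🟩⬛
🟩⬜⬜🟩⬜🟦⬜🟫🟦🟫🟩🟫⬜🟩🟫⬛🟫🟩🟦🟩
🟩🟫🟩🟫⬜🟫🟩🟩🟫🟩⬜⬜⬜🟫⬛🟩⬜🟩⬜🟦
🟩🟫🟫🟩🟦🟩⬜🟩⬜🟩🟦🟫🟫❓❓🟫🟫⬜🟦🟩
🟩⬜🟩🟩🟫⬜🟩🟩🟩⬜⬛⬛❓❓❓🟦⬜🟫🟫🟫
❓❓❓❓❓❓❓❓❓❓❓❓❓❓❓🟩⬜⬜🟦⬜
❓❓❓❓❓❓❓❓❓❓❓❓❓❓❓🟩🟩🔴🟩⬛
❓❓❓❓❓❓❓❓❓❓❓❓❓❓❓⬜🟫🟩🟫🟦
❓❓❓❓❓❓❓❓❓❓❓❓❓❓❓🟩⬜⬜⬛⬜

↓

❓❓🟫🟫⬜🟦🟩⬛⬛
❓❓🟦⬜🟫🟫🟫⬛⬛
❓❓🟩⬜⬜🟦⬜⬛⬛
❓❓🟩🟩🟩🟩⬛⬛⬛
❓❓⬜🟫🔴🟫🟦⬛⬛
❓❓🟩⬜⬜⬛⬜⬛⬛
❓❓🟩⬜🟩🟩🟩⬛⬛
❓❓❓❓❓❓❓⬛⬛
❓❓❓❓❓❓❓⬛⬛

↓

❓❓🟦⬜🟫🟫🟫⬛⬛
❓❓🟩⬜⬜🟦⬜⬛⬛
❓❓🟩🟩🟩🟩⬛⬛⬛
❓❓⬜🟫🟩🟫🟦⬛⬛
❓❓🟩⬜🔴⬛⬜⬛⬛
❓❓🟩⬜🟩🟩🟩⬛⬛
❓❓⬜🟩⬜🟩🟦⬛⬛
❓❓❓❓❓❓❓⬛⬛
❓❓❓❓❓❓❓⬛⬛

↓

❓❓🟩⬜⬜🟦⬜⬛⬛
❓❓🟩🟩🟩🟩⬛⬛⬛
❓❓⬜🟫🟩🟫🟦⬛⬛
❓❓🟩⬜⬜⬛⬜⬛⬛
❓❓🟩⬜🔴🟩🟩⬛⬛
❓❓⬜🟩⬜🟩🟦⬛⬛
❓❓⬛🟩⬜⬛🟫⬛⬛
❓❓❓❓❓❓❓⬛⬛
❓❓❓❓❓❓❓⬛⬛

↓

❓❓🟩🟩🟩🟩⬛⬛⬛
❓❓⬜🟫🟩🟫🟦⬛⬛
❓❓🟩⬜⬜⬛⬜⬛⬛
❓❓🟩⬜🟩🟩🟩⬛⬛
❓❓⬜🟩🔴🟩🟦⬛⬛
❓❓⬛🟩⬜⬛🟫⬛⬛
❓❓⬜🟫🟩🟩🟩⬛⬛
❓❓❓❓❓❓❓⬛⬛
❓❓❓❓❓❓❓⬛⬛

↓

❓❓⬜🟫🟩🟫🟦⬛⬛
❓❓🟩⬜⬜⬛⬜⬛⬛
❓❓🟩⬜🟩🟩🟩⬛⬛
❓❓⬜🟩⬜🟩🟦⬛⬛
❓❓⬛🟩🔴⬛🟫⬛⬛
❓❓⬜🟫🟩🟩🟩⬛⬛
❓❓🟫🟩🟦🟩🟩⬛⬛
❓❓❓❓❓❓❓⬛⬛
❓❓❓❓❓❓❓⬛⬛

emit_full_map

🟩🟩🟫🟦⬜❓❓❓🟩⬜⬜🟦🟩🟫🟫⬜🟩⬜⬛🟫
🟩🟩🟩🟩🟩❓❓🟫🟩🟫⬛🟩🟩⬛🟦🟫🟫⬜🟫🟩
🟩🟩🟩🟩⬜🟩🟩⬜⬜⬛🟩🟫🟩🟩🟩🟩⬛🟩🟩⬛
🟩⬜⬜🟩⬜🟦⬜🟫🟦🟫🟩🟫⬜🟩🟫⬛🟫🟩🟦🟩
🟩🟫🟩🟫⬜🟫🟩🟩🟫🟩⬜⬜⬜🟫⬛🟩⬜🟩⬜🟦
🟩🟫🟫🟩🟦🟩⬜🟩⬜🟩🟦🟫🟫❓❓🟫🟫⬜🟦🟩
🟩⬜🟩🟩🟫⬜🟩🟩🟩⬜⬛⬛❓❓❓🟦⬜🟫🟫🟫
❓❓❓❓❓❓❓❓❓❓❓❓❓❓❓🟩⬜⬜🟦⬜
❓❓❓❓❓❓❓❓❓❓❓❓❓❓❓🟩🟩🟩🟩⬛
❓❓❓❓❓❓❓❓❓❓❓❓❓❓❓⬜🟫🟩🟫🟦
❓❓❓❓❓❓❓❓❓❓❓❓❓❓❓🟩⬜⬜⬛⬜
❓❓❓❓❓❓❓❓❓❓❓❓❓❓❓🟩⬜🟩🟩🟩
❓❓❓❓❓❓❓❓❓❓❓❓❓❓❓⬜🟩⬜🟩🟦
❓❓❓❓❓❓❓❓❓❓❓❓❓❓❓⬛🟩🔴⬛🟫
❓❓❓❓❓❓❓❓❓❓❓❓❓❓❓⬜🟫🟩🟩🟩
❓❓❓❓❓❓❓❓❓❓❓❓❓❓❓🟫🟩🟦🟩🟩

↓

❓❓🟩⬜⬜⬛⬜⬛⬛
❓❓🟩⬜🟩🟩🟩⬛⬛
❓❓⬜🟩⬜🟩🟦⬛⬛
❓❓⬛🟩⬜⬛🟫⬛⬛
❓❓⬜🟫🔴🟩🟩⬛⬛
❓❓🟫🟩🟦🟩🟩⬛⬛
❓❓🟩🟩🟫⬛⬜⬛⬛
❓❓❓❓❓❓❓⬛⬛
❓❓❓❓❓❓❓⬛⬛

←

❓❓❓🟩⬜⬜⬛⬜⬛
❓❓❓🟩⬜🟩🟩🟩⬛
❓❓🟩⬜🟩⬜🟩🟦⬛
❓❓⬜⬛🟩⬜⬛🟫⬛
❓❓🟫⬜🔴🟩🟩🟩⬛
❓❓🟩🟫🟩🟦🟩🟩⬛
❓❓⬜🟩🟩🟫⬛⬜⬛
❓❓❓❓❓❓❓❓⬛
❓❓❓❓❓❓❓❓⬛

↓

❓❓❓🟩⬜🟩🟩🟩⬛
❓❓🟩⬜🟩⬜🟩🟦⬛
❓❓⬜⬛🟩⬜⬛🟫⬛
❓❓🟫⬜🟫🟩🟩🟩⬛
❓❓🟩🟫🔴🟦🟩🟩⬛
❓❓⬜🟩🟩🟫⬛⬜⬛
❓❓🟩🟦🟩🟩🟩❓⬛
❓❓❓❓❓❓❓❓⬛
❓❓❓❓❓❓❓❓⬛

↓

❓❓🟩⬜🟩⬜🟩🟦⬛
❓❓⬜⬛🟩⬜⬛🟫⬛
❓❓🟫⬜🟫🟩🟩🟩⬛
❓❓🟩🟫🟩🟦🟩🟩⬛
❓❓⬜🟩🔴🟫⬛⬜⬛
❓❓🟩🟦🟩🟩🟩❓⬛
❓❓⬜🟩⬜🟫🟩❓⬛
❓❓❓❓❓❓❓❓⬛
❓❓❓❓❓❓❓❓⬛

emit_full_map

🟩🟩🟫🟦⬜❓❓❓🟩⬜⬜🟦🟩🟫🟫⬜🟩⬜⬛🟫
🟩🟩🟩🟩🟩❓❓🟫🟩🟫⬛🟩🟩⬛🟦🟫🟫⬜🟫🟩
🟩🟩🟩🟩⬜🟩🟩⬜⬜⬛🟩🟫🟩🟩🟩🟩⬛🟩🟩⬛
🟩⬜⬜🟩⬜🟦⬜🟫🟦🟫🟩🟫⬜🟩🟫⬛🟫🟩🟦🟩
🟩🟫🟩🟫⬜🟫🟩🟩🟫🟩⬜⬜⬜🟫⬛🟩⬜🟩⬜🟦
🟩🟫🟫🟩🟦🟩⬜🟩⬜🟩🟦🟫🟫❓❓🟫🟫⬜🟦🟩
🟩⬜🟩🟩🟫⬜🟩🟩🟩⬜⬛⬛❓❓❓🟦⬜🟫🟫🟫
❓❓❓❓❓❓❓❓❓❓❓❓❓❓❓🟩⬜⬜🟦⬜
❓❓❓❓❓❓❓❓❓❓❓❓❓❓❓🟩🟩🟩🟩⬛
❓❓❓❓❓❓❓❓❓❓❓❓❓❓❓⬜🟫🟩🟫🟦
❓❓❓❓❓❓❓❓❓❓❓❓❓❓❓🟩⬜⬜⬛⬜
❓❓❓❓❓❓❓❓❓❓❓❓❓❓❓🟩⬜🟩🟩🟩
❓❓❓❓❓❓❓❓❓❓❓❓❓❓🟩⬜🟩⬜🟩🟦
❓❓❓❓❓❓❓❓❓❓❓❓❓❓⬜⬛🟩⬜⬛🟫
❓❓❓❓❓❓❓❓❓❓❓❓❓❓🟫⬜🟫🟩🟩🟩
❓❓❓❓❓❓❓❓❓❓❓❓❓❓🟩🟫🟩🟦🟩🟩
❓❓❓❓❓❓❓❓❓❓❓❓❓❓⬜🟩🔴🟫⬛⬜
❓❓❓❓❓❓❓❓❓❓❓❓❓❓🟩🟦🟩🟩🟩❓
❓❓❓❓❓❓❓❓❓❓❓❓❓❓⬜🟩⬜🟫🟩❓


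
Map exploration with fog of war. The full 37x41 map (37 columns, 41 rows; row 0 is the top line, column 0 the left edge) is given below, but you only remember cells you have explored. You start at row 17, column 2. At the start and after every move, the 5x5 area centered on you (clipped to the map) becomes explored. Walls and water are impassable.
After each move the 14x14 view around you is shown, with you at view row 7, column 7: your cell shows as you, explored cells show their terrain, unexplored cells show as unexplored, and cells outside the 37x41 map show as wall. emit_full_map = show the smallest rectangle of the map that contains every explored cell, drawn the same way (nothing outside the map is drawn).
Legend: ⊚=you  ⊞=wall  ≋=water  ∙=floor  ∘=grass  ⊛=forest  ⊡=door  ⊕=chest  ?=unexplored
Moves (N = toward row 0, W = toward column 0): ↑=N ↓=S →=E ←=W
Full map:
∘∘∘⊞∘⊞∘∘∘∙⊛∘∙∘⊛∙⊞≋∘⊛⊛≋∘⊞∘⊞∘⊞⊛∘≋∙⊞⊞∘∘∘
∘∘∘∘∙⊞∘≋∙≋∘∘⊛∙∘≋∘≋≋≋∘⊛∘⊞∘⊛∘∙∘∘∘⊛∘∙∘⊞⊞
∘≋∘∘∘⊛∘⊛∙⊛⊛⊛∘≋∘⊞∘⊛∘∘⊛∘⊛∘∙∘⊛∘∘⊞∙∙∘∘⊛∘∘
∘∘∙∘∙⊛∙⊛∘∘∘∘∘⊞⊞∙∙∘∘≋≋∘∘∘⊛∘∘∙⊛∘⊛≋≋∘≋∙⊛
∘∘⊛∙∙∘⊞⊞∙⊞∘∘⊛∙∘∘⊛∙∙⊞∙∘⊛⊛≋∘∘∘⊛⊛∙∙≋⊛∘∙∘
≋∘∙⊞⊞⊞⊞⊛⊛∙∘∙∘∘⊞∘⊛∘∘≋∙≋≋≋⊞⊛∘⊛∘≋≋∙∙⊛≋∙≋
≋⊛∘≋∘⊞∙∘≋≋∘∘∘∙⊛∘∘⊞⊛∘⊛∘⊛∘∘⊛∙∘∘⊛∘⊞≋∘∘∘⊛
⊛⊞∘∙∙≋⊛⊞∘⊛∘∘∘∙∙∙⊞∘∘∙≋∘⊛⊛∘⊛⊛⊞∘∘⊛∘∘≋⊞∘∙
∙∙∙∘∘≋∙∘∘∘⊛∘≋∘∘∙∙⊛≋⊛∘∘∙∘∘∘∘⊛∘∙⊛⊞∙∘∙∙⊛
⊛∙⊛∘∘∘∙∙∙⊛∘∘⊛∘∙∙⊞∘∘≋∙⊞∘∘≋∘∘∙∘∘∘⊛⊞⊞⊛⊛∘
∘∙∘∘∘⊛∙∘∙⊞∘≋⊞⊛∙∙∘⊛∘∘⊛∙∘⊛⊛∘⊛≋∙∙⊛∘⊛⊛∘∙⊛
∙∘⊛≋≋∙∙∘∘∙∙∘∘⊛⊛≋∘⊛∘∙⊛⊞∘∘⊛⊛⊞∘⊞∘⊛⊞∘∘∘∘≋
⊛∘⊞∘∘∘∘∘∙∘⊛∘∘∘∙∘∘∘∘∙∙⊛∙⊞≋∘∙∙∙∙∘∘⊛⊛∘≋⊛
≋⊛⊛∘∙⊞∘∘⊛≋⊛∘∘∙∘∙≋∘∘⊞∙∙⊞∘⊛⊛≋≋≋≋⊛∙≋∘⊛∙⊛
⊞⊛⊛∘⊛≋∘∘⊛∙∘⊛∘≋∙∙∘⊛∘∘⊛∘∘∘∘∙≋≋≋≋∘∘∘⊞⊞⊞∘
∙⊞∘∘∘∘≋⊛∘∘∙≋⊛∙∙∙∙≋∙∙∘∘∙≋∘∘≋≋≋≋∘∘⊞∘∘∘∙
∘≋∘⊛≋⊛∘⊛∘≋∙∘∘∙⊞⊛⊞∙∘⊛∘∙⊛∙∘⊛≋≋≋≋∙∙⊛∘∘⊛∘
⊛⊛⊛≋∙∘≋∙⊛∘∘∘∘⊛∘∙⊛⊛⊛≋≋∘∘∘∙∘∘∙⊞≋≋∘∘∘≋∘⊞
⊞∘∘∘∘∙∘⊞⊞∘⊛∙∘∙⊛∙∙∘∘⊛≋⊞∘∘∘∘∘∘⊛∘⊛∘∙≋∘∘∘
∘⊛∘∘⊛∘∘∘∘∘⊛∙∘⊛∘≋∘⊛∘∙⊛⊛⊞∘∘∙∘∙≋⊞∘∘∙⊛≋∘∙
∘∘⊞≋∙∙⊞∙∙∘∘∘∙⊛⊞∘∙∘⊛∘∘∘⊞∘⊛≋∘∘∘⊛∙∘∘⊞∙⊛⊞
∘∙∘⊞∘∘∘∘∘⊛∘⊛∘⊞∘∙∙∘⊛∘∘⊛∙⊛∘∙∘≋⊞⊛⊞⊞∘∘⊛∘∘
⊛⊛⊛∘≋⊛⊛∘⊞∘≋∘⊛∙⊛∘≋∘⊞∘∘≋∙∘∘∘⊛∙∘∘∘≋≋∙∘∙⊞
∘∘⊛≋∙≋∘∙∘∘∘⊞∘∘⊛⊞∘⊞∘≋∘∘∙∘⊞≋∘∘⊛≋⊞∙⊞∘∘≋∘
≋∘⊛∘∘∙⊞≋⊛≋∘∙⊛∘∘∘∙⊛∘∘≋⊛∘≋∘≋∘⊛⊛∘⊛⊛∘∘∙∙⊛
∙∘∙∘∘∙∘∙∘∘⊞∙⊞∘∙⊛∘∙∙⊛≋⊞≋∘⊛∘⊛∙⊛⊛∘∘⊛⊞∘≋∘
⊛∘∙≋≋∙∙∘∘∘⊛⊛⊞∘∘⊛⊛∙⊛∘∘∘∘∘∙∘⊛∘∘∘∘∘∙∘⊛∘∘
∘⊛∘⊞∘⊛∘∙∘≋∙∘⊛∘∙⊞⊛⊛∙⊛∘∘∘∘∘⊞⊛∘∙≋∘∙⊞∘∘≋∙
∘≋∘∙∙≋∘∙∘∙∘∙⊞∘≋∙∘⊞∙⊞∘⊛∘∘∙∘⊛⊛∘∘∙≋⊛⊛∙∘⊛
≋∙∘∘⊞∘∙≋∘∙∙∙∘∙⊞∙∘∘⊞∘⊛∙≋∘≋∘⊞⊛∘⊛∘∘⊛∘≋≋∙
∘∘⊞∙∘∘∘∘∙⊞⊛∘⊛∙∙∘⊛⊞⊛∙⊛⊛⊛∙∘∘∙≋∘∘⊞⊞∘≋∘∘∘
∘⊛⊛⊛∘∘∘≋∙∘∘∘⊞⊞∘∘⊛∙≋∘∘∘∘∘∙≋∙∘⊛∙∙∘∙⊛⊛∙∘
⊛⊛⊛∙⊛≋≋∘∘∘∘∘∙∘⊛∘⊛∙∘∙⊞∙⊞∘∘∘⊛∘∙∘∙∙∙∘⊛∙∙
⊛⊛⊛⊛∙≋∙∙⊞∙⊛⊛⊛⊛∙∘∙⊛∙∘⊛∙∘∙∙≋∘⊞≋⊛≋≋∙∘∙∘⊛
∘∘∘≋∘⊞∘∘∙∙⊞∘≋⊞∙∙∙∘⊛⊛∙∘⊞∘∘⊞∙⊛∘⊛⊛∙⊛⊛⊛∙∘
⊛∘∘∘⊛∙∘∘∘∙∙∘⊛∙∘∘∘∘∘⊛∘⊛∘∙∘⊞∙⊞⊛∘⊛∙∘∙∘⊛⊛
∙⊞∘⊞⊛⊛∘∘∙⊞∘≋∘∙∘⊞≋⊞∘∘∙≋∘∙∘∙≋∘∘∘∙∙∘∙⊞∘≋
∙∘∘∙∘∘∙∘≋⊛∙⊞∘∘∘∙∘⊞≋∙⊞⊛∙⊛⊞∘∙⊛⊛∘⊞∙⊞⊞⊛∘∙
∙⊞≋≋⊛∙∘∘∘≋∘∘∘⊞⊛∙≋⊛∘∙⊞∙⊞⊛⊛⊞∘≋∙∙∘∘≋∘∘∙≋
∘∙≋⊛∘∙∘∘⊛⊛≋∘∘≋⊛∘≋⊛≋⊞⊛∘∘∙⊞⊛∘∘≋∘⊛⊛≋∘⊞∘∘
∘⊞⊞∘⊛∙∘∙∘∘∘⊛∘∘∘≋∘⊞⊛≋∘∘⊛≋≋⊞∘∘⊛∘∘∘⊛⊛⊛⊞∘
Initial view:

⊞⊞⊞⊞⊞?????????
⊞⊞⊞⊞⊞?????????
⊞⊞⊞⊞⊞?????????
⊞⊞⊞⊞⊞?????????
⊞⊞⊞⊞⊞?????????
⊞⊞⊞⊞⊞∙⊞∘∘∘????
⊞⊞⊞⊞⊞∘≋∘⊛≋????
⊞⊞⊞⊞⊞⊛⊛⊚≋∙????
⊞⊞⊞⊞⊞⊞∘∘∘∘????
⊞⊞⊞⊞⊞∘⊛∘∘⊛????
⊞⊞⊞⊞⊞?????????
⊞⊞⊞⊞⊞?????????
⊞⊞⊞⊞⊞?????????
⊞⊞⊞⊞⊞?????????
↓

⊞⊞⊞⊞⊞?????????
⊞⊞⊞⊞⊞?????????
⊞⊞⊞⊞⊞?????????
⊞⊞⊞⊞⊞?????????
⊞⊞⊞⊞⊞∙⊞∘∘∘????
⊞⊞⊞⊞⊞∘≋∘⊛≋????
⊞⊞⊞⊞⊞⊛⊛⊛≋∙????
⊞⊞⊞⊞⊞⊞∘⊚∘∘????
⊞⊞⊞⊞⊞∘⊛∘∘⊛????
⊞⊞⊞⊞⊞∘∘⊞≋∙????
⊞⊞⊞⊞⊞?????????
⊞⊞⊞⊞⊞?????????
⊞⊞⊞⊞⊞?????????
⊞⊞⊞⊞⊞?????????

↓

⊞⊞⊞⊞⊞?????????
⊞⊞⊞⊞⊞?????????
⊞⊞⊞⊞⊞?????????
⊞⊞⊞⊞⊞∙⊞∘∘∘????
⊞⊞⊞⊞⊞∘≋∘⊛≋????
⊞⊞⊞⊞⊞⊛⊛⊛≋∙????
⊞⊞⊞⊞⊞⊞∘∘∘∘????
⊞⊞⊞⊞⊞∘⊛⊚∘⊛????
⊞⊞⊞⊞⊞∘∘⊞≋∙????
⊞⊞⊞⊞⊞∘∙∘⊞∘????
⊞⊞⊞⊞⊞?????????
⊞⊞⊞⊞⊞?????????
⊞⊞⊞⊞⊞?????????
⊞⊞⊞⊞⊞?????????

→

⊞⊞⊞⊞??????????
⊞⊞⊞⊞??????????
⊞⊞⊞⊞??????????
⊞⊞⊞⊞∙⊞∘∘∘?????
⊞⊞⊞⊞∘≋∘⊛≋?????
⊞⊞⊞⊞⊛⊛⊛≋∙∘????
⊞⊞⊞⊞⊞∘∘∘∘∙????
⊞⊞⊞⊞∘⊛∘⊚⊛∘????
⊞⊞⊞⊞∘∘⊞≋∙∙????
⊞⊞⊞⊞∘∙∘⊞∘∘????
⊞⊞⊞⊞??????????
⊞⊞⊞⊞??????????
⊞⊞⊞⊞??????????
⊞⊞⊞⊞??????????

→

⊞⊞⊞???????????
⊞⊞⊞???????????
⊞⊞⊞???????????
⊞⊞⊞∙⊞∘∘∘??????
⊞⊞⊞∘≋∘⊛≋??????
⊞⊞⊞⊛⊛⊛≋∙∘≋????
⊞⊞⊞⊞∘∘∘∘∙∘????
⊞⊞⊞∘⊛∘∘⊚∘∘????
⊞⊞⊞∘∘⊞≋∙∙⊞????
⊞⊞⊞∘∙∘⊞∘∘∘????
⊞⊞⊞???????????
⊞⊞⊞???????????
⊞⊞⊞???????????
⊞⊞⊞???????????

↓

⊞⊞⊞???????????
⊞⊞⊞???????????
⊞⊞⊞∙⊞∘∘∘??????
⊞⊞⊞∘≋∘⊛≋??????
⊞⊞⊞⊛⊛⊛≋∙∘≋????
⊞⊞⊞⊞∘∘∘∘∙∘????
⊞⊞⊞∘⊛∘∘⊛∘∘????
⊞⊞⊞∘∘⊞≋⊚∙⊞????
⊞⊞⊞∘∙∘⊞∘∘∘????
⊞⊞⊞??⊛∘≋⊛⊛????
⊞⊞⊞???????????
⊞⊞⊞???????????
⊞⊞⊞???????????
⊞⊞⊞???????????

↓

⊞⊞⊞???????????
⊞⊞⊞∙⊞∘∘∘??????
⊞⊞⊞∘≋∘⊛≋??????
⊞⊞⊞⊛⊛⊛≋∙∘≋????
⊞⊞⊞⊞∘∘∘∘∙∘????
⊞⊞⊞∘⊛∘∘⊛∘∘????
⊞⊞⊞∘∘⊞≋∙∙⊞????
⊞⊞⊞∘∙∘⊞⊚∘∘????
⊞⊞⊞??⊛∘≋⊛⊛????
⊞⊞⊞??⊛≋∙≋∘????
⊞⊞⊞???????????
⊞⊞⊞???????????
⊞⊞⊞???????????
⊞⊞⊞???????????

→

⊞⊞????????????
⊞⊞∙⊞∘∘∘???????
⊞⊞∘≋∘⊛≋???????
⊞⊞⊛⊛⊛≋∙∘≋?????
⊞⊞⊞∘∘∘∘∙∘?????
⊞⊞∘⊛∘∘⊛∘∘∘????
⊞⊞∘∘⊞≋∙∙⊞∙????
⊞⊞∘∙∘⊞∘⊚∘∘????
⊞⊞??⊛∘≋⊛⊛∘????
⊞⊞??⊛≋∙≋∘∙????
⊞⊞????????????
⊞⊞????????????
⊞⊞????????????
⊞⊞????????????

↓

⊞⊞∙⊞∘∘∘???????
⊞⊞∘≋∘⊛≋???????
⊞⊞⊛⊛⊛≋∙∘≋?????
⊞⊞⊞∘∘∘∘∙∘?????
⊞⊞∘⊛∘∘⊛∘∘∘????
⊞⊞∘∘⊞≋∙∙⊞∙????
⊞⊞∘∙∘⊞∘∘∘∘????
⊞⊞??⊛∘≋⊚⊛∘????
⊞⊞??⊛≋∙≋∘∙????
⊞⊞???∘∘∙⊞≋????
⊞⊞????????????
⊞⊞????????????
⊞⊞????????????
⊞⊞????????????

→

⊞∙⊞∘∘∘????????
⊞∘≋∘⊛≋????????
⊞⊛⊛⊛≋∙∘≋??????
⊞⊞∘∘∘∘∙∘??????
⊞∘⊛∘∘⊛∘∘∘?????
⊞∘∘⊞≋∙∙⊞∙∙????
⊞∘∙∘⊞∘∘∘∘∘????
⊞??⊛∘≋⊛⊚∘⊞????
⊞??⊛≋∙≋∘∙∘????
⊞???∘∘∙⊞≋⊛????
⊞?????????????
⊞?????????????
⊞?????????????
⊞?????????????

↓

⊞∘≋∘⊛≋????????
⊞⊛⊛⊛≋∙∘≋??????
⊞⊞∘∘∘∘∙∘??????
⊞∘⊛∘∘⊛∘∘∘?????
⊞∘∘⊞≋∙∙⊞∙∙????
⊞∘∙∘⊞∘∘∘∘∘????
⊞??⊛∘≋⊛⊛∘⊞????
⊞??⊛≋∙≋⊚∙∘????
⊞???∘∘∙⊞≋⊛????
⊞????∘∙∘∙∘????
⊞?????????????
⊞?????????????
⊞?????????????
⊞?????????????

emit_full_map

∙⊞∘∘∘????
∘≋∘⊛≋????
⊛⊛⊛≋∙∘≋??
⊞∘∘∘∘∙∘??
∘⊛∘∘⊛∘∘∘?
∘∘⊞≋∙∙⊞∙∙
∘∙∘⊞∘∘∘∘∘
??⊛∘≋⊛⊛∘⊞
??⊛≋∙≋⊚∙∘
???∘∘∙⊞≋⊛
????∘∙∘∙∘

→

∘≋∘⊛≋?????????
⊛⊛⊛≋∙∘≋???????
⊞∘∘∘∘∙∘???????
∘⊛∘∘⊛∘∘∘??????
∘∘⊞≋∙∙⊞∙∙?????
∘∙∘⊞∘∘∘∘∘⊛????
??⊛∘≋⊛⊛∘⊞∘????
??⊛≋∙≋∘⊚∘∘????
???∘∘∙⊞≋⊛≋????
????∘∙∘∙∘∘????
??????????????
??????????????
??????????????
??????????????

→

≋∘⊛≋??????????
⊛⊛≋∙∘≋????????
∘∘∘∘∙∘????????
⊛∘∘⊛∘∘∘???????
∘⊞≋∙∙⊞∙∙??????
∙∘⊞∘∘∘∘∘⊛∘????
?⊛∘≋⊛⊛∘⊞∘≋????
?⊛≋∙≋∘∙⊚∘∘????
??∘∘∙⊞≋⊛≋∘????
???∘∙∘∙∘∘⊞????
??????????????
??????????????
??????????????
??????????????

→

∘⊛≋???????????
⊛≋∙∘≋?????????
∘∘∘∙∘?????????
∘∘⊛∘∘∘????????
⊞≋∙∙⊞∙∙???????
∘⊞∘∘∘∘∘⊛∘⊛????
⊛∘≋⊛⊛∘⊞∘≋∘????
⊛≋∙≋∘∙∘⊚∘⊞????
?∘∘∙⊞≋⊛≋∘∙????
??∘∙∘∙∘∘⊞∙????
??????????????
??????????????
??????????????
??????????????

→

⊛≋????????????
≋∙∘≋??????????
∘∘∙∘??????????
∘⊛∘∘∘?????????
≋∙∙⊞∙∙????????
⊞∘∘∘∘∘⊛∘⊛∘????
∘≋⊛⊛∘⊞∘≋∘⊛????
≋∙≋∘∙∘∘⊚⊞∘????
∘∘∙⊞≋⊛≋∘∙⊛????
?∘∙∘∙∘∘⊞∙⊞????
??????????????
??????????????
??????????????
??????????????

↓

≋∙∘≋??????????
∘∘∙∘??????????
∘⊛∘∘∘?????????
≋∙∙⊞∙∙????????
⊞∘∘∘∘∘⊛∘⊛∘????
∘≋⊛⊛∘⊞∘≋∘⊛????
≋∙≋∘∙∘∘∘⊞∘????
∘∘∙⊞≋⊛≋⊚∙⊛????
?∘∙∘∙∘∘⊞∙⊞????
?????∘∘⊛⊛⊞????
??????????????
??????????????
??????????????
??????????????

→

∙∘≋???????????
∘∙∘???????????
⊛∘∘∘??????????
∙∙⊞∙∙?????????
∘∘∘∘∘⊛∘⊛∘?????
≋⊛⊛∘⊞∘≋∘⊛∙????
∙≋∘∙∘∘∘⊞∘∘????
∘∙⊞≋⊛≋∘⊚⊛∘????
∘∙∘∙∘∘⊞∙⊞∘????
????∘∘⊛⊛⊞∘????
??????????????
??????????????
??????????????
??????????????

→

∘≋????????????
∙∘????????????
∘∘∘???????????
∙⊞∙∙??????????
∘∘∘∘⊛∘⊛∘??????
⊛⊛∘⊞∘≋∘⊛∙⊛????
≋∘∙∘∘∘⊞∘∘⊛????
∙⊞≋⊛≋∘∙⊚∘∘????
∙∘∙∘∘⊞∙⊞∘∙????
???∘∘⊛⊛⊞∘∘????
??????????????
??????????????
??????????????
??????????????

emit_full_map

∙⊞∘∘∘??????????
∘≋∘⊛≋??????????
⊛⊛⊛≋∙∘≋????????
⊞∘∘∘∘∙∘????????
∘⊛∘∘⊛∘∘∘???????
∘∘⊞≋∙∙⊞∙∙??????
∘∙∘⊞∘∘∘∘∘⊛∘⊛∘??
??⊛∘≋⊛⊛∘⊞∘≋∘⊛∙⊛
??⊛≋∙≋∘∙∘∘∘⊞∘∘⊛
???∘∘∙⊞≋⊛≋∘∙⊚∘∘
????∘∙∘∙∘∘⊞∙⊞∘∙
????????∘∘⊛⊛⊞∘∘


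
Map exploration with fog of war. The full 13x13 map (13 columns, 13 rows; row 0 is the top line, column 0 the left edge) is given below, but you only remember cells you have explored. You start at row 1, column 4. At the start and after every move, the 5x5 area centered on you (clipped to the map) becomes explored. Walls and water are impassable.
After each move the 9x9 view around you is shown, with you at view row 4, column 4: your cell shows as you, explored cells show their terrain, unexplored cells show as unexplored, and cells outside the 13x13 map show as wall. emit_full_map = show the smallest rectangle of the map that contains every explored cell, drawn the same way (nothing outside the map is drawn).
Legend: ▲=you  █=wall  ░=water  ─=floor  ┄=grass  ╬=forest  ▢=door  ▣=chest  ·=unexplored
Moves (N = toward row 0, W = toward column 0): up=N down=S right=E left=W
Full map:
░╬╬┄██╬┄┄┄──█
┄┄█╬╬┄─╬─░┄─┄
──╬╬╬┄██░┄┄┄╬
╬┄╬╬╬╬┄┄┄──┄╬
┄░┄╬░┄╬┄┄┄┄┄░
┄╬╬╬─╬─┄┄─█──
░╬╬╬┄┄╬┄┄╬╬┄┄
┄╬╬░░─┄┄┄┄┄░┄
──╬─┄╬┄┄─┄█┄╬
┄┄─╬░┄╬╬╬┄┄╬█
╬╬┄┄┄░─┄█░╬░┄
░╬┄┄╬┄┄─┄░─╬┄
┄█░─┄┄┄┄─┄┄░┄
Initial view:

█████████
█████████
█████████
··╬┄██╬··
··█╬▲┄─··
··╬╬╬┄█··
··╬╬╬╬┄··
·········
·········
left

█████████
█████████
█████████
█·╬╬┄██╬·
█·┄█▲╬┄─·
█·─╬╬╬┄█·
█·┄╬╬╬╬┄·
█········
█········

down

█████████
█████████
█·╬╬┄██╬·
█·┄█╬╬┄─·
█·─╬▲╬┄█·
█·┄╬╬╬╬┄·
█·░┄╬░┄··
█········
█········

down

█████████
█·╬╬┄██╬·
█·┄█╬╬┄─·
█·─╬╬╬┄█·
█·┄╬▲╬╬┄·
█·░┄╬░┄··
█·╬╬╬─╬··
█········
█········

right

█████████
·╬╬┄██╬··
·┄█╬╬┄─··
·─╬╬╬┄█··
·┄╬╬▲╬┄··
·░┄╬░┄╬··
·╬╬╬─╬─··
·········
·········

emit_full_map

╬╬┄██╬
┄█╬╬┄─
─╬╬╬┄█
┄╬╬▲╬┄
░┄╬░┄╬
╬╬╬─╬─

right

█████████
╬╬┄██╬···
┄█╬╬┄─╬··
─╬╬╬┄██··
┄╬╬╬▲┄┄··
░┄╬░┄╬┄··
╬╬╬─╬─┄··
·········
·········

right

█████████
╬┄██╬····
█╬╬┄─╬─··
╬╬╬┄██░··
╬╬╬╬▲┄┄··
┄╬░┄╬┄┄··
╬╬─╬─┄┄··
·········
·········

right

█████████
┄██╬·····
╬╬┄─╬─░··
╬╬┄██░┄··
╬╬╬┄▲┄─··
╬░┄╬┄┄┄··
╬─╬─┄┄─··
·········
·········

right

█████████
██╬······
╬┄─╬─░┄··
╬┄██░┄┄··
╬╬┄┄▲──··
░┄╬┄┄┄┄··
─╬─┄┄─█··
·········
·········

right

█████████
█╬······█
┄─╬─░┄─·█
┄██░┄┄┄·█
╬┄┄┄▲─┄·█
┄╬┄┄┄┄┄·█
╬─┄┄─█─·█
········█
········█

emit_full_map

╬╬┄██╬·····
┄█╬╬┄─╬─░┄─
─╬╬╬┄██░┄┄┄
┄╬╬╬╬┄┄┄▲─┄
░┄╬░┄╬┄┄┄┄┄
╬╬╬─╬─┄┄─█─


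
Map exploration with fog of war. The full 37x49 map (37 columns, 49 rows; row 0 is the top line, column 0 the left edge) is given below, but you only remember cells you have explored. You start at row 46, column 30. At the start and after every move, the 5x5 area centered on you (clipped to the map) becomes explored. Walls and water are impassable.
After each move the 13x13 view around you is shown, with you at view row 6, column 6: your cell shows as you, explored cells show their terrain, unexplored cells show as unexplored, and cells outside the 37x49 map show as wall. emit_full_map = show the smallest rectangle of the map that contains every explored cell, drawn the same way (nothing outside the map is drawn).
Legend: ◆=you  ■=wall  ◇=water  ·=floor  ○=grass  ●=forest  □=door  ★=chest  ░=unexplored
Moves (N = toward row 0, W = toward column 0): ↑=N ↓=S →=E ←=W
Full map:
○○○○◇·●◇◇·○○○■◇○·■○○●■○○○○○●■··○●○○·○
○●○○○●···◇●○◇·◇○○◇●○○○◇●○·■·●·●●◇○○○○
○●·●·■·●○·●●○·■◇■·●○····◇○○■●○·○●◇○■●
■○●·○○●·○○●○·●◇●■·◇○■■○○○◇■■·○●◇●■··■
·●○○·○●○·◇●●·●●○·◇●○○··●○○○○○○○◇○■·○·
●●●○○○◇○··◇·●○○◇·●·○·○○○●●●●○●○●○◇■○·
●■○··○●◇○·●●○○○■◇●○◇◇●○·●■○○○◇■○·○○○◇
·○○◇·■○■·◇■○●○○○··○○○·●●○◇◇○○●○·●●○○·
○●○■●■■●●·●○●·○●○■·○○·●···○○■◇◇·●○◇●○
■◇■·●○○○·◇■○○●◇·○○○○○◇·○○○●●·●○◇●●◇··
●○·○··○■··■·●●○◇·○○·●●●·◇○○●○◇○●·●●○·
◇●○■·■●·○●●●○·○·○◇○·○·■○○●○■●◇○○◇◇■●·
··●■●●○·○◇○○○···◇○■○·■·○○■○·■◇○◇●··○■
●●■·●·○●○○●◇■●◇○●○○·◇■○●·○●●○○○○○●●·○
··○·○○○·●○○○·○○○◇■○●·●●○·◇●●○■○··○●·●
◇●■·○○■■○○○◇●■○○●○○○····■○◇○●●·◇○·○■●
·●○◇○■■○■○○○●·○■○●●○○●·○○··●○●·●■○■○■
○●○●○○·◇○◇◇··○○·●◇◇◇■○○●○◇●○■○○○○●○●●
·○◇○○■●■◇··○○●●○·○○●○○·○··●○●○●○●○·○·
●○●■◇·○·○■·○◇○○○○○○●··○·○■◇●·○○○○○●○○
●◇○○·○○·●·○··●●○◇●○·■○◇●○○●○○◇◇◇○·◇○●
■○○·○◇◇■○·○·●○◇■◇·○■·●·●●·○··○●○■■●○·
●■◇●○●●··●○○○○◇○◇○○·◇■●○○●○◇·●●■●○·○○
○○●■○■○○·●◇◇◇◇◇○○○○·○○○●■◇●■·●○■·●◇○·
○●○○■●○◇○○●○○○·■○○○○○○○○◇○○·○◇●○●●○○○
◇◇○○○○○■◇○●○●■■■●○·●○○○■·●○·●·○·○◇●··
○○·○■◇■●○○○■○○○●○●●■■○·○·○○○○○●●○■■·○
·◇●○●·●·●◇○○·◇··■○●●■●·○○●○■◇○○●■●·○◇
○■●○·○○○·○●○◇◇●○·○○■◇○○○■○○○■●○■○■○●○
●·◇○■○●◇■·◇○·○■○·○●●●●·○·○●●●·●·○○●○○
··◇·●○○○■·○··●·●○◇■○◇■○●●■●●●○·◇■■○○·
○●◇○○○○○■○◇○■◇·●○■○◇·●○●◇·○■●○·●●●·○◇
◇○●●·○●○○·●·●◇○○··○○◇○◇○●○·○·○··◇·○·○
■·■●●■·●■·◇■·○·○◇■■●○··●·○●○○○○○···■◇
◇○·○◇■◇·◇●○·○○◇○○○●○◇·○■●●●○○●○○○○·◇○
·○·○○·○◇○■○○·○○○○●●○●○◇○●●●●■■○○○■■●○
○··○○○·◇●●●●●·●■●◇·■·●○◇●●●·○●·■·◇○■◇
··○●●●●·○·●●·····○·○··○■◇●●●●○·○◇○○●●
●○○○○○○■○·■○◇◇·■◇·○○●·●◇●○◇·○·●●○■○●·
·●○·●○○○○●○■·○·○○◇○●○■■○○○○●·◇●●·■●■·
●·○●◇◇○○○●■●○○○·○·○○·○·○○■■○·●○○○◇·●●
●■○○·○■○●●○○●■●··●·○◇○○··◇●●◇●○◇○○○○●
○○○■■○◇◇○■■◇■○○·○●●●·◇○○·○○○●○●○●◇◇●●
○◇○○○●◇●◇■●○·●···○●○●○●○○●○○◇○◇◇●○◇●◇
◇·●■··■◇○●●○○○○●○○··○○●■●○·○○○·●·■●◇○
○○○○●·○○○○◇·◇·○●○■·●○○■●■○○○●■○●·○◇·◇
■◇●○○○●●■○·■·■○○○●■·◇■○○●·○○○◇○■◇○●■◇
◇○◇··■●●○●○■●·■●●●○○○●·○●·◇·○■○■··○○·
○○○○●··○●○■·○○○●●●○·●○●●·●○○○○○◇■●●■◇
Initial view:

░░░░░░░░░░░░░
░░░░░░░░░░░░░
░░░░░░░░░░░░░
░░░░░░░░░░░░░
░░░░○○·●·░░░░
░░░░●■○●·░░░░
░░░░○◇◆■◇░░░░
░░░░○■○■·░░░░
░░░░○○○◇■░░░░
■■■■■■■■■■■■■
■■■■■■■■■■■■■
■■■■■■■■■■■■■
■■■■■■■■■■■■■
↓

░░░░░░░░░░░░░
░░░░░░░░░░░░░
░░░░░░░░░░░░░
░░░░○○·●·░░░░
░░░░●■○●·░░░░
░░░░○◇○■◇░░░░
░░░░○■◆■·░░░░
░░░░○○○◇■░░░░
■■■■■■■■■■■■■
■■■■■■■■■■■■■
■■■■■■■■■■■■■
■■■■■■■■■■■■■
■■■■■■■■■■■■■

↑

░░░░░░░░░░░░░
░░░░░░░░░░░░░
░░░░░░░░░░░░░
░░░░░░░░░░░░░
░░░░○○·●·░░░░
░░░░●■○●·░░░░
░░░░○◇◆■◇░░░░
░░░░○■○■·░░░░
░░░░○○○◇■░░░░
■■■■■■■■■■■■■
■■■■■■■■■■■■■
■■■■■■■■■■■■■
■■■■■■■■■■■■■

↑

░░░░░░░░░░░░░
░░░░░░░░░░░░░
░░░░░░░░░░░░░
░░░░░░░░░░░░░
░░░░◇○◇◇●░░░░
░░░░○○·●·░░░░
░░░░●■◆●·░░░░
░░░░○◇○■◇░░░░
░░░░○■○■·░░░░
░░░░○○○◇■░░░░
■■■■■■■■■■■■■
■■■■■■■■■■■■■
■■■■■■■■■■■■■

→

░░░░░░░░░░░░■
░░░░░░░░░░░░■
░░░░░░░░░░░░■
░░░░░░░░░░░░■
░░░◇○◇◇●○░░░■
░░░○○·●·■░░░■
░░░●■○◆·○░░░■
░░░○◇○■◇○░░░■
░░░○■○■··░░░■
░░░○○○◇■░░░░■
■■■■■■■■■■■■■
■■■■■■■■■■■■■
■■■■■■■■■■■■■

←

░░░░░░░░░░░░░
░░░░░░░░░░░░░
░░░░░░░░░░░░░
░░░░░░░░░░░░░
░░░░◇○◇◇●○░░░
░░░░○○·●·■░░░
░░░░●■◆●·○░░░
░░░░○◇○■◇○░░░
░░░░○■○■··░░░
░░░░○○○◇■░░░░
■■■■■■■■■■■■■
■■■■■■■■■■■■■
■■■■■■■■■■■■■

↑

░░░░░░░░░░░░░
░░░░░░░░░░░░░
░░░░░░░░░░░░░
░░░░░░░░░░░░░
░░░░●○●○●░░░░
░░░░◇○◇◇●○░░░
░░░░○○◆●·■░░░
░░░░●■○●·○░░░
░░░░○◇○■◇○░░░
░░░░○■○■··░░░
░░░░○○○◇■░░░░
■■■■■■■■■■■■■
■■■■■■■■■■■■■

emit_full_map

●○●○●░
◇○◇◇●○
○○◆●·■
●■○●·○
○◇○■◇○
○■○■··
○○○◇■░

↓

░░░░░░░░░░░░░
░░░░░░░░░░░░░
░░░░░░░░░░░░░
░░░░●○●○●░░░░
░░░░◇○◇◇●○░░░
░░░░○○·●·■░░░
░░░░●■◆●·○░░░
░░░░○◇○■◇○░░░
░░░░○■○■··░░░
░░░░○○○◇■░░░░
■■■■■■■■■■■■■
■■■■■■■■■■■■■
■■■■■■■■■■■■■

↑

░░░░░░░░░░░░░
░░░░░░░░░░░░░
░░░░░░░░░░░░░
░░░░░░░░░░░░░
░░░░●○●○●░░░░
░░░░◇○◇◇●○░░░
░░░░○○◆●·■░░░
░░░░●■○●·○░░░
░░░░○◇○■◇○░░░
░░░░○■○■··░░░
░░░░○○○◇■░░░░
■■■■■■■■■■■■■
■■■■■■■■■■■■■

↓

░░░░░░░░░░░░░
░░░░░░░░░░░░░
░░░░░░░░░░░░░
░░░░●○●○●░░░░
░░░░◇○◇◇●○░░░
░░░░○○·●·■░░░
░░░░●■◆●·○░░░
░░░░○◇○■◇○░░░
░░░░○■○■··░░░
░░░░○○○◇■░░░░
■■■■■■■■■■■■■
■■■■■■■■■■■■■
■■■■■■■■■■■■■
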